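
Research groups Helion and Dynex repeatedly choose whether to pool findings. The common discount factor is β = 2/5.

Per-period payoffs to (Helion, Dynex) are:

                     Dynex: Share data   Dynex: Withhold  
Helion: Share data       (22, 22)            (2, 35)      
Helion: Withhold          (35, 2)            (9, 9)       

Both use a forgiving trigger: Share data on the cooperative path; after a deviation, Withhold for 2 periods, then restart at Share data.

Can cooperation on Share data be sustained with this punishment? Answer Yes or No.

Comparing payoff streams over the 3 periods until play realigns: cooperate → 22(1+β+…+β^2); deviate → 35 + 9(β+…+β^2).
Cooperation is sustained iff (22−9)(β+…+β^2) ≥ 35−22.
β+…+β^2 = 2/5·(1−(2/5)^2)/(1−2/5) = 0.5600, and (35−22)/(22−9) = 1.0000.
0.5600 < 1.0000, so cooperation is not sustainable.

No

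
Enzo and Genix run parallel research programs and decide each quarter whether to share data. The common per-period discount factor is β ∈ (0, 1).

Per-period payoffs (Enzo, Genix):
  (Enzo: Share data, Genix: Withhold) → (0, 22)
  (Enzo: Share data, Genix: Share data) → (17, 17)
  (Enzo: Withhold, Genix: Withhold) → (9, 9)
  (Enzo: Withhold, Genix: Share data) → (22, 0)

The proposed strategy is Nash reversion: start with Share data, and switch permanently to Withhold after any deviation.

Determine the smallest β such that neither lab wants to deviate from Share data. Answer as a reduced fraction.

5/13

17/(1−β) ≥ 22 + 9β/(1−β)
17 ≥ 22 − 13β
β ≥ 5/13.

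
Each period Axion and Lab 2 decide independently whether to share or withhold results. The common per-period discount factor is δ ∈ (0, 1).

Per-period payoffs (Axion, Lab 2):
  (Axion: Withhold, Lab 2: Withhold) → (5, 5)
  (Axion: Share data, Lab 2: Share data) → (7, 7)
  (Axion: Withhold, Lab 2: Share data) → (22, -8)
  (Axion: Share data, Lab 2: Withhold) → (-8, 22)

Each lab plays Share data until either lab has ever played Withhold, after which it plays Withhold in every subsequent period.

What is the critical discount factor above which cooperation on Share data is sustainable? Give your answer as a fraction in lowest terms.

Cooperation forever yields 7 each period: 7/(1−δ).
Deviating yields 22 once, then 5 forever: 22 + 5δ/(1−δ).
No profitable deviation requires 7/(1−δ) ≥ 22 + 5δ/(1−δ).
Multiplying by (1−δ): 7 ≥ 22(1−δ) + 5δ = 22 − 17δ.
So 17δ ≥ 15, i.e. δ ≥ 15/17.

15/17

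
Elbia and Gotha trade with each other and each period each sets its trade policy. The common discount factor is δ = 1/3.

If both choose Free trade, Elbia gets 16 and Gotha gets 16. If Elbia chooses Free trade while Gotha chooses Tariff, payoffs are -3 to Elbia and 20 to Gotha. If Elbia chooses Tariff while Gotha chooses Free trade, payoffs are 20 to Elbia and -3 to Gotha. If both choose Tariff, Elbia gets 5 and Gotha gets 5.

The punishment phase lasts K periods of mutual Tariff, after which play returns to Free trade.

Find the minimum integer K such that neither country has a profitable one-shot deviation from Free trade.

2

IC: δ(1−δ^K)/(1−δ) ≥ (20−16)/(16−5) = 4/11.
With δ = 1/3: need 1 − δ^K ≥ 4/11·(1−1/3)/(1/3), i.e. δ^K ≤ 0.2727.
Since (1/3)^1 = 0.3333 and (1/3)^2 = 0.1111, the smallest such K is 2.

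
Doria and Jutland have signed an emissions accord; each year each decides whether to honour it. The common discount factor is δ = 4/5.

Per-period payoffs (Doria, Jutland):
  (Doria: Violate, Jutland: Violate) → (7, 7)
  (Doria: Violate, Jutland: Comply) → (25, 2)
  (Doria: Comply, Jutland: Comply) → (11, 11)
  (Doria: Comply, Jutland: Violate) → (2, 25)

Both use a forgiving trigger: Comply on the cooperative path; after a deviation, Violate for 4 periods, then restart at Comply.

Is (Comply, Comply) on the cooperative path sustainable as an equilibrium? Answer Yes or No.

A one-shot deviation gives 25 now, then 7 for 4 periods, then back to 11.
Gain from deviating: (25−11) today; loss: (11−7) in each of the next 4 periods.
No-deviation condition: (11−7)(δ+…+δ^4) ≥ 25−11, i.e. δ+…+δ^4 ≥ 7/2.
At δ = 4/5: δ+…+δ^4 = 2.3616 < 3.5000.
So cooperation is not sustainable.

No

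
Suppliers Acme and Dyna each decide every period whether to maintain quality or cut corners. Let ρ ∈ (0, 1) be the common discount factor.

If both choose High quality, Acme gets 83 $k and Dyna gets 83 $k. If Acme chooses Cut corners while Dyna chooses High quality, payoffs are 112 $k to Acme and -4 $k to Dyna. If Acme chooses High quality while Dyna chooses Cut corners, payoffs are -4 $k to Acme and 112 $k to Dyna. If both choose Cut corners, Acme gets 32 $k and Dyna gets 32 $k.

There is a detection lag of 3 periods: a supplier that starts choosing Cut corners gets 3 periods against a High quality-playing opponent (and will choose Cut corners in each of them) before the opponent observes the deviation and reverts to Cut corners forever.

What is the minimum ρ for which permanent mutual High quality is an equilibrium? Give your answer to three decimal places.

The best deviation is to choose Cut corners for all 3 undetected periods, earning 112 each, then 32 forever once detected.
Deviation value: 112(1−ρ^3)/(1−ρ) + 32ρ^3/(1−ρ); cooperation value: 83/(1−ρ).
IC: 83 ≥ 112(1−ρ^3) + 32ρ^3 = 112 − 80ρ^3.
So ρ^3 ≥ 29/80, giving ρ ≥ (29/80)^(1/3) ≈ 0.713.

0.713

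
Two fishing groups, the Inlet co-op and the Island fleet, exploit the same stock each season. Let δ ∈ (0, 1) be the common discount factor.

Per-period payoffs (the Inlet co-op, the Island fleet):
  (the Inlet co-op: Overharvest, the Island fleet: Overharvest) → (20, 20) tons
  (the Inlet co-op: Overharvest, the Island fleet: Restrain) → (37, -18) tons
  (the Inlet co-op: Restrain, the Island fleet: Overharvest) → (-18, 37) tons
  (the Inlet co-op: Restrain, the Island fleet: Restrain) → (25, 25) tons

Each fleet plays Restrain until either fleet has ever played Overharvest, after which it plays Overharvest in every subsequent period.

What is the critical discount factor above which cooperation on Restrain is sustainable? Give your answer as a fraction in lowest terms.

12/17

25/(1−δ) ≥ 37 + 20δ/(1−δ)
25 ≥ 37 − 17δ
δ ≥ 12/17.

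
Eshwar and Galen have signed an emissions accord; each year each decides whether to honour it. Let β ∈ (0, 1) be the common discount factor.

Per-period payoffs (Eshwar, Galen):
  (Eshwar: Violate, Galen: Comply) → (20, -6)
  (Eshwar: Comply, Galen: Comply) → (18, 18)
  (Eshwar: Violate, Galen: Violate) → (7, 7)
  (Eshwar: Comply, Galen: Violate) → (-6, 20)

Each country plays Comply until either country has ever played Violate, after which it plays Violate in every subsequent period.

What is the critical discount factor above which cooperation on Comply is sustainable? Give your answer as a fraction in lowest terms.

2/13

Under grim trigger the critical discount factor is (T−C)/(T−P) with T = 20, C = 18, P = 7.
β* = (20−18)/(20−7) = 2/13.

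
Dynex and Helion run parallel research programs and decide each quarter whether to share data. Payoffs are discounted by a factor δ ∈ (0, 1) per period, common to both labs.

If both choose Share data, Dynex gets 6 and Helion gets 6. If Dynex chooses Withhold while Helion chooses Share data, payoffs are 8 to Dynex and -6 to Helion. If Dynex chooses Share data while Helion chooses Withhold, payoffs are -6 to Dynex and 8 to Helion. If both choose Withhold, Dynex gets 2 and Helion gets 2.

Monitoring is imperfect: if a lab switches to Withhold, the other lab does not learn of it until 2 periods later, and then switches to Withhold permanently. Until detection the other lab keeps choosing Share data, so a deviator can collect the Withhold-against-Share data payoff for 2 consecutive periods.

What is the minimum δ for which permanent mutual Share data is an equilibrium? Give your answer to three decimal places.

0.577

The best deviation is to choose Withhold for all 2 undetected periods, earning 8 each, then 2 forever once detected.
Deviation value: 8(1−δ^2)/(1−δ) + 2δ^2/(1−δ); cooperation value: 6/(1−δ).
IC: 6 ≥ 8(1−δ^2) + 2δ^2 = 8 − 6δ^2.
So δ^2 ≥ 2/6 = 1/3, giving δ ≥ (1/3)^(1/2) ≈ 0.577.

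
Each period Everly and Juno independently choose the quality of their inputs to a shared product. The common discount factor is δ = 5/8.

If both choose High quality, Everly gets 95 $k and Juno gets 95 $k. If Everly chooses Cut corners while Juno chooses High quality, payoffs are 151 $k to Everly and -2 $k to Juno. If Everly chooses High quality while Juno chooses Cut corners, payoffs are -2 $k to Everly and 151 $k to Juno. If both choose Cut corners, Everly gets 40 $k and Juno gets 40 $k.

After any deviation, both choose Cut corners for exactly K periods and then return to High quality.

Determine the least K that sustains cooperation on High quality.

Need Σ_{k=1}^{K} δ^k ≥ (151−95)/(95−40) = 1.0182 at δ = 5/8.
At K = 2 the sum is 1.0156 < 1.0182; at K = 3 it is 1.2598 ≥ 1.0182.
So the minimum punishment length is K = 3.

3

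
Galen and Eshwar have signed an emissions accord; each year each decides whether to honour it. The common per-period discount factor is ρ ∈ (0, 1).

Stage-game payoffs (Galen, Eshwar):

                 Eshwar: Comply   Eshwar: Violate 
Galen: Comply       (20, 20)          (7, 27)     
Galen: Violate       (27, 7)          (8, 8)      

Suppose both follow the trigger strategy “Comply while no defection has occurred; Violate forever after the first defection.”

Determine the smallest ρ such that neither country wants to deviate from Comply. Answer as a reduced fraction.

Cooperation forever yields 20 each period: 20/(1−ρ).
Deviating yields 27 once, then 8 forever: 27 + 8ρ/(1−ρ).
No profitable deviation requires 20/(1−ρ) ≥ 27 + 8ρ/(1−ρ).
Multiplying by (1−ρ): 20 ≥ 27(1−ρ) + 8ρ = 27 − 19ρ.
So 19ρ ≥ 7, i.e. ρ ≥ 7/19.

7/19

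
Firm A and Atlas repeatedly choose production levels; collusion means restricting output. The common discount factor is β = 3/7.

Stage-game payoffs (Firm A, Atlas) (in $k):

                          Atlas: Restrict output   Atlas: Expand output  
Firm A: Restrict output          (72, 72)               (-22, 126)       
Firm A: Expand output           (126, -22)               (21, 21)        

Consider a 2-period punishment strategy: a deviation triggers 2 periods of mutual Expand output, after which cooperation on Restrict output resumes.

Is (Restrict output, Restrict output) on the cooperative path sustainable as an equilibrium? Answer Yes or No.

No

IC: β+…+β^2 ≥ (126−72)/(72−21) = 18/17.
At β = 3/7: partial sum = 0.6122 < 1.0588. Cooperation not sustainable.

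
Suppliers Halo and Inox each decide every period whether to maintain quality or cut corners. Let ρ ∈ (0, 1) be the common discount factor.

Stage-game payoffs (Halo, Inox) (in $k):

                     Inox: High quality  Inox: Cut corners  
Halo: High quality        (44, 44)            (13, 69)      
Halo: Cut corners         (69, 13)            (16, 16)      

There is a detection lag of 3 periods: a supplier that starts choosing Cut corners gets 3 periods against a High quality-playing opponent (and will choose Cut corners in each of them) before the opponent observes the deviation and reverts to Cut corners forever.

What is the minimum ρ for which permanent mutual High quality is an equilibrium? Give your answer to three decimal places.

0.778

A deviator earns 69 for 3 periods, then 16 forever; cooperating earns 44 forever. Multiplying the IC by (1−ρ):
44 ≥ 69(1−ρ^3) + 16ρ^3, so 53·ρ^3 ≥ 25 and ρ^3 ≥ 25/53.
ρ ≥ (25/53)^(1/3) ≈ 0.778.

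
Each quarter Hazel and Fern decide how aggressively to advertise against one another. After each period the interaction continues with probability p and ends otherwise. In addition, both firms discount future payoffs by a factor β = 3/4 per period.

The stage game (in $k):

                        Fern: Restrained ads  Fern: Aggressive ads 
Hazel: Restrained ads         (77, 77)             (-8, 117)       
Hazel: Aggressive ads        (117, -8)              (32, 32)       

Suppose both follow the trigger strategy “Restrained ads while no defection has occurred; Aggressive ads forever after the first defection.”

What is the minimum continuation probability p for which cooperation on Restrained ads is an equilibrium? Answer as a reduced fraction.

Expected continuation weight on next period's payoff is β·p = 3/4·p, which plays the role of the discount factor.
Cooperation requires 3/4·p ≥ (117−77)/(117−32) = 8/17, hence p ≥ 32/51.

32/51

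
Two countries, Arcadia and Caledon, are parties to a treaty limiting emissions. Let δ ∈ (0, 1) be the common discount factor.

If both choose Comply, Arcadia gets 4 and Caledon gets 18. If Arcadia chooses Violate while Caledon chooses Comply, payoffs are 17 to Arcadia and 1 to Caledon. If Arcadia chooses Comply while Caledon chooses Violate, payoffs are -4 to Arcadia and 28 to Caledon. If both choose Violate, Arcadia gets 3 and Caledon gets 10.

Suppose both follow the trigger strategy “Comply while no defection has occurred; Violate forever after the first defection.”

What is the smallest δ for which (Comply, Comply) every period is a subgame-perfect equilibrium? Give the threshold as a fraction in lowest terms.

13/14

Arcadia: cooperation gives 4 each period; deviation gives 17 once then 3 forever.
  4/(1−δ) ≥ 17 + 3δ/(1−δ) ⇒ δ ≥ 13/14.
Caledon: cooperation gives 18 each period; deviation gives 28 once then 10 forever.
  δ ≥ 10/18 = 5/9.
Both must hold, so the binding constraint is Arcadia's: δ ≥ 13/14.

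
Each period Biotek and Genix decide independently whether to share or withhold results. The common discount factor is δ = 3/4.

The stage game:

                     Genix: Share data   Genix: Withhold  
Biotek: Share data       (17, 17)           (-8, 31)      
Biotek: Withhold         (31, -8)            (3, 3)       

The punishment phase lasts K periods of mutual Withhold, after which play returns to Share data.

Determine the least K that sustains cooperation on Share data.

2

Need Σ_{k=1}^{K} δ^k ≥ (31−17)/(17−3) = 1.0000 at δ = 3/4.
At K = 1 the sum is 0.7500 < 1.0000; at K = 2 it is 1.3125 ≥ 1.0000.
So the minimum punishment length is K = 2.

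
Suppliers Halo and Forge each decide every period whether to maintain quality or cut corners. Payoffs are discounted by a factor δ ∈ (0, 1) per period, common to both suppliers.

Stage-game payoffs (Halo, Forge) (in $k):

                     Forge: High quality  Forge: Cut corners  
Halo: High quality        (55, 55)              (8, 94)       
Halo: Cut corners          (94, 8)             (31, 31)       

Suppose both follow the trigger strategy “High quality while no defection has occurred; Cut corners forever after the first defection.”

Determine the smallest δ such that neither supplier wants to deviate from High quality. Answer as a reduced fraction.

13/21

55/(1−δ) ≥ 94 + 31δ/(1−δ)
55 ≥ 94 − 63δ
δ ≥ 39/63 = 13/21.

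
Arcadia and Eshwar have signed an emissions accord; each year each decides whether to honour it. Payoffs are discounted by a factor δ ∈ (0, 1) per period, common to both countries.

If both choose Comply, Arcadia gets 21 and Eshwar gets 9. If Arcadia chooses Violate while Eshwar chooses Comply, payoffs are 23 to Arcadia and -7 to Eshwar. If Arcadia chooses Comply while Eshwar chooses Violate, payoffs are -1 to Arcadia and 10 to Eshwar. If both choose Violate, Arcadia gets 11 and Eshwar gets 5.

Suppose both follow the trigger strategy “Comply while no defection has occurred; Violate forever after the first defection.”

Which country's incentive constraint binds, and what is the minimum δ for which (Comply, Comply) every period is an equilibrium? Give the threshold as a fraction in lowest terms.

Eshwar; δ ≥ 1/5

For Arcadia: deviation gain 23−21 = 2, per-period punishment loss 21−11 = 10. IC gives δ ≥ 2/12 = 1/6.
For Eshwar: gain 1, loss 4 per period, so δ ≥ 1/5.
The tighter constraint is Eshwar's, so cooperation needs δ ≥ 1/5.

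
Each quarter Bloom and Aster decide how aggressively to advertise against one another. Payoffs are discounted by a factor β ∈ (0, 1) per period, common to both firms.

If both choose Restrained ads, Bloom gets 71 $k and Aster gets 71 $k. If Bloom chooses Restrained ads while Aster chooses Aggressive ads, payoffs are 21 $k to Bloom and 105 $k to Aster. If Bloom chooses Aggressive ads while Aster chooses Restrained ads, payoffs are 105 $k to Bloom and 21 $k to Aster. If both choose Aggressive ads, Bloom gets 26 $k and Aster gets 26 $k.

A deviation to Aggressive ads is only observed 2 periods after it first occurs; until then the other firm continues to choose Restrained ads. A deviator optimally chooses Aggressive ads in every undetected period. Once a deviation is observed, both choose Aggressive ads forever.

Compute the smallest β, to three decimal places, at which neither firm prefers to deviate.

0.656

A deviator earns 105 for 2 periods, then 26 forever; cooperating earns 71 forever. Multiplying the IC by (1−β):
71 ≥ 105(1−β^2) + 26β^2, so 79·β^2 ≥ 34 and β^2 ≥ 34/79.
β ≥ (34/79)^(1/2) ≈ 0.656.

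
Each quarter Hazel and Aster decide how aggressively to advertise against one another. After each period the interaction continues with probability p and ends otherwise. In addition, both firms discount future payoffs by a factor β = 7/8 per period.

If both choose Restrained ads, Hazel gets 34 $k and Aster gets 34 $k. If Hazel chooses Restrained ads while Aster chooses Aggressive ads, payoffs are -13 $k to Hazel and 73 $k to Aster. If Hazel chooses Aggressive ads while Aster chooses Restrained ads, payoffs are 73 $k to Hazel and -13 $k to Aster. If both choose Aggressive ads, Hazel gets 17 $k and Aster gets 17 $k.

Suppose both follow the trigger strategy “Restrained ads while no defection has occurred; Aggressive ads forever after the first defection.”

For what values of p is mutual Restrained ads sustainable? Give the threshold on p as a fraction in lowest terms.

39/49

Expected continuation weight on next period's payoff is β·p = 7/8·p, which plays the role of the discount factor.
Cooperation requires 7/8·p ≥ (73−34)/(73−17) = 39/56, hence p ≥ 39/49.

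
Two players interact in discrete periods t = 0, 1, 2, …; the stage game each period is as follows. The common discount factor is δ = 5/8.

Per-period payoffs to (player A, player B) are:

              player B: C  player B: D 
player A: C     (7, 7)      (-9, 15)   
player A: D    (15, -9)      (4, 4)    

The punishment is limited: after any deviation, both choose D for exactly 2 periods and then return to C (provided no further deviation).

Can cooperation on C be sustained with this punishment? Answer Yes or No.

No

IC: δ+…+δ^2 ≥ (15−7)/(7−4) = 8/3.
At δ = 5/8: partial sum = 1.0156 < 2.6667. Cooperation not sustainable.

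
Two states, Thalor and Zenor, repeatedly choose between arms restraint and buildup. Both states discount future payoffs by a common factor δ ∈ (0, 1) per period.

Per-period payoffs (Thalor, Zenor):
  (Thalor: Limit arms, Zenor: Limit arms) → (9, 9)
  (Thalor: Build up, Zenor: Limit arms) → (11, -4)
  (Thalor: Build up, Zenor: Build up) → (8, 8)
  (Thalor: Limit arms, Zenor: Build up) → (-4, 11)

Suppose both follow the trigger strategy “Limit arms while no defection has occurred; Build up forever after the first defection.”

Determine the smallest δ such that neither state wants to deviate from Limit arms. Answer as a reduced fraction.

Cooperation forever yields 9 each period: 9/(1−δ).
Deviating yields 11 once, then 8 forever: 11 + 8δ/(1−δ).
No profitable deviation requires 9/(1−δ) ≥ 11 + 8δ/(1−δ).
Multiplying by (1−δ): 9 ≥ 11(1−δ) + 8δ = 11 − 3δ.
So 3δ ≥ 2, i.e. δ ≥ 2/3.

2/3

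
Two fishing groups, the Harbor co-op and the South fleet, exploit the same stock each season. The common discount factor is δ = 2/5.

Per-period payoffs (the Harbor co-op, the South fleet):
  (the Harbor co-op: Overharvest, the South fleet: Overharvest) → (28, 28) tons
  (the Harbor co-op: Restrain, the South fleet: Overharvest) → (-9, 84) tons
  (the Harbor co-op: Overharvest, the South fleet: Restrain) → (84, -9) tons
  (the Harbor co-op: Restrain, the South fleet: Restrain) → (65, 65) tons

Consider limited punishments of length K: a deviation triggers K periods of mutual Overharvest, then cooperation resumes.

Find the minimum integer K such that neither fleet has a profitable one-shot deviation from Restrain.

2

No profitable deviation requires (65−28)(δ+…+δ^K) ≥ 84−65, i.e. δ+…+δ^K ≥ 19/37 ≈ 0.5135.
With δ = 2/5, the partial sums are K=1: 0.4000, K=2: 0.5600.
K = 2 is the first length at which the sum reaches 0.5135.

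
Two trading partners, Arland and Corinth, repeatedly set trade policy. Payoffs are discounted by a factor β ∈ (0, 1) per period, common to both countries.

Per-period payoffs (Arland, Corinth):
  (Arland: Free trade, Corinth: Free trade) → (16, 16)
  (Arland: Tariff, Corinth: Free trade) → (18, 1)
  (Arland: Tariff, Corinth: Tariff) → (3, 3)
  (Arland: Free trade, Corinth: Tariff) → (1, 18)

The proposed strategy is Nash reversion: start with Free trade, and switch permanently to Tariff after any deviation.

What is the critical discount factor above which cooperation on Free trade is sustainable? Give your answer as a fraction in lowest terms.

2/15

16/(1−β) ≥ 18 + 3β/(1−β)
16 ≥ 18 − 15β
β ≥ 2/15.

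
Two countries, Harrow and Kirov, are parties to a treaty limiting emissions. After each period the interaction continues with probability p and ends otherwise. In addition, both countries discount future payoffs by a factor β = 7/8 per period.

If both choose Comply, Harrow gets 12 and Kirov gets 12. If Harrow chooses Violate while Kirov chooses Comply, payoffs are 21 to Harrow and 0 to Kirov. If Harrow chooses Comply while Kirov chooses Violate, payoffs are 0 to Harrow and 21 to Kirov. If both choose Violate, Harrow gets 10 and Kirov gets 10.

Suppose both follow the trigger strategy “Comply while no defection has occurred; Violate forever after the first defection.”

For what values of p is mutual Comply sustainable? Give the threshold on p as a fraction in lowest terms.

With continuation probability p and discount β, the effective per-period discount factor is βp.
Grim-trigger IC: βp ≥ (21−12)/(21−10) = 9/11.
So p ≥ (9/11)/(7/8) = 72/77.

72/77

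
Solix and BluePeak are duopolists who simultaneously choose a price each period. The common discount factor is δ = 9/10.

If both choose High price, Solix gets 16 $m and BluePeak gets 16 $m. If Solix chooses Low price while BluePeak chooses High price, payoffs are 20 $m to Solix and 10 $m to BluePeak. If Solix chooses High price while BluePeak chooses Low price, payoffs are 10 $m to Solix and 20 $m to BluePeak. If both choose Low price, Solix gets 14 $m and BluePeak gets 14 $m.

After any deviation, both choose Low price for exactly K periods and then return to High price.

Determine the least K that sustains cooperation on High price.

Need Σ_{k=1}^{K} δ^k ≥ (20−16)/(16−14) = 2.0000 at δ = 9/10.
At K = 2 the sum is 1.7100 < 2.0000; at K = 3 it is 2.4390 ≥ 2.0000.
So the minimum punishment length is K = 3.

3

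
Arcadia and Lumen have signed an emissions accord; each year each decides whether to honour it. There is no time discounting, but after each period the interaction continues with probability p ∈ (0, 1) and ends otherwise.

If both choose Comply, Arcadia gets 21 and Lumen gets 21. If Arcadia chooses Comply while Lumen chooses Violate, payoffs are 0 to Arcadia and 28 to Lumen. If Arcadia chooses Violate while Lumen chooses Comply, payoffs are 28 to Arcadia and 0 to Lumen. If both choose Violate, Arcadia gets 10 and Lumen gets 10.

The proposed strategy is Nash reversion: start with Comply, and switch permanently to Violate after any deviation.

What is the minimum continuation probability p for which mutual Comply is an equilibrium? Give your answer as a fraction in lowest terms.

7/18

With no time discounting, the continuation probability p plays the role of the discount factor.
Grim-trigger IC: 21/(1−p) ≥ 28 + 10p/(1−p) ⇒ p ≥ (28−21)/(28−10) = 7/18.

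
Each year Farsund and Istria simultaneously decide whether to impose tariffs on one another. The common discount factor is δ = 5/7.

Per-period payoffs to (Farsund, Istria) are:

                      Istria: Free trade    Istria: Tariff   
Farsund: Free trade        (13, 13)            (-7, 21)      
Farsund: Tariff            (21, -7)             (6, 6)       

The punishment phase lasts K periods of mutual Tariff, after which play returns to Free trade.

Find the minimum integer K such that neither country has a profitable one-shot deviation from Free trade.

2

IC: δ(1−δ^K)/(1−δ) ≥ (21−13)/(13−6) = 8/7.
With δ = 5/7: need 1 − δ^K ≥ 8/7·(1−5/7)/(5/7), i.e. δ^K ≤ 0.5429.
Since (5/7)^1 = 0.7143 and (5/7)^2 = 0.5102, the smallest such K is 2.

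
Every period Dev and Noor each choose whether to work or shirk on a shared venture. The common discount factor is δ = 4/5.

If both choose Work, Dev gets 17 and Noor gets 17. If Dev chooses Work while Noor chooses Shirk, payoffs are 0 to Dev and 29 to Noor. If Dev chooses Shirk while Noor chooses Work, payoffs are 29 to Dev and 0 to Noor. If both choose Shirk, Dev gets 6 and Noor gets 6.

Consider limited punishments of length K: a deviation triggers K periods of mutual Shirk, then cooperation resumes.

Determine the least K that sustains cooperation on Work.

Need Σ_{k=1}^{K} δ^k ≥ (29−17)/(17−6) = 1.0909 at δ = 4/5.
At K = 1 the sum is 0.8000 < 1.0909; at K = 2 it is 1.4400 ≥ 1.0909.
So the minimum punishment length is K = 2.

2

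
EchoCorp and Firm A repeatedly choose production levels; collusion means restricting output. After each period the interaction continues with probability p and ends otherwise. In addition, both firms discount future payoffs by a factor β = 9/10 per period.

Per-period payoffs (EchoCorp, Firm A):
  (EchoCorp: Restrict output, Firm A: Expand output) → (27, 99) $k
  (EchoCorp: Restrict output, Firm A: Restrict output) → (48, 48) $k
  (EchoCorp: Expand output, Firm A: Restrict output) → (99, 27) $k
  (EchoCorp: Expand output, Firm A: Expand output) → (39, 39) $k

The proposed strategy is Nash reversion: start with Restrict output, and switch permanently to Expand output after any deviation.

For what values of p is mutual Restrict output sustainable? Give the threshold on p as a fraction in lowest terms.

17/18

Expected continuation weight on next period's payoff is β·p = 9/10·p, which plays the role of the discount factor.
Cooperation requires 9/10·p ≥ (99−48)/(99−39) = 17/20, hence p ≥ 17/18.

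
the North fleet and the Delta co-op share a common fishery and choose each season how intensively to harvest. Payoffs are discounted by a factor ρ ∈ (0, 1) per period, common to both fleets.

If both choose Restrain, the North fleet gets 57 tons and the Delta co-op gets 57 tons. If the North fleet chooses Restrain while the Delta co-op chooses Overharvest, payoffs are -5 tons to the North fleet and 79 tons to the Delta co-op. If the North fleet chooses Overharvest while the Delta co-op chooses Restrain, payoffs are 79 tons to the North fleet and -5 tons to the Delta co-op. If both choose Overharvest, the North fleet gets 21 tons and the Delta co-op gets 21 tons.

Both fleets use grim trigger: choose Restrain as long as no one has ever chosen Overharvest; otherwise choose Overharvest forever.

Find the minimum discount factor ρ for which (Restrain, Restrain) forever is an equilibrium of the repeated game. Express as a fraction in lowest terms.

Cooperation forever yields 57 each period: 57/(1−ρ).
Deviating yields 79 once, then 21 forever: 79 + 21ρ/(1−ρ).
No profitable deviation requires 57/(1−ρ) ≥ 79 + 21ρ/(1−ρ).
Multiplying by (1−ρ): 57 ≥ 79(1−ρ) + 21ρ = 79 − 58ρ.
So 58ρ ≥ 22, i.e. ρ ≥ 22/58 = 11/29.

11/29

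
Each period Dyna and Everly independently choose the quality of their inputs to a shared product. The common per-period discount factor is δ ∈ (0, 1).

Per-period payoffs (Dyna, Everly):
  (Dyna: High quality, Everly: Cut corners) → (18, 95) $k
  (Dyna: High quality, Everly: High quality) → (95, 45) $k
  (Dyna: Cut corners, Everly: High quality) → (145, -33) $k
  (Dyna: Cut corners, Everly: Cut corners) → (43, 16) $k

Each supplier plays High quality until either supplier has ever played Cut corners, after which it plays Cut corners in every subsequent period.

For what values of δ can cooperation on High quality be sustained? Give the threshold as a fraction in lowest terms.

Dyna: cooperation gives 95 each period; deviation gives 145 once then 43 forever.
  95/(1−δ) ≥ 145 + 43δ/(1−δ) ⇒ δ ≥ 50/102 = 25/51.
Everly: cooperation gives 45 each period; deviation gives 95 once then 16 forever.
  δ ≥ 50/79.
Both must hold, so the binding constraint is Everly's: δ ≥ 50/79.

50/79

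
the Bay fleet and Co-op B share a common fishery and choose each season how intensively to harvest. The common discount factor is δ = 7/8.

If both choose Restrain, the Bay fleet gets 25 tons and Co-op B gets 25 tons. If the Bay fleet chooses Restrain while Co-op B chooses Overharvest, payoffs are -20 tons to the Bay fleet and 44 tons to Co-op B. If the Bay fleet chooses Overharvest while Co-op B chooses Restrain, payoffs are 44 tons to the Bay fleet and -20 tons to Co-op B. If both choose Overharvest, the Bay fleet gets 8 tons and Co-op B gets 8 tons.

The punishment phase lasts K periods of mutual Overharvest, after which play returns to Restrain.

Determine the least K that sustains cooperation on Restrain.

No profitable deviation requires (25−8)(δ+…+δ^K) ≥ 44−25, i.e. δ+…+δ^K ≥ 19/17 ≈ 1.1176.
With δ = 7/8, the partial sums are K=1: 0.8750, K=2: 1.6406.
K = 2 is the first length at which the sum reaches 1.1176.

2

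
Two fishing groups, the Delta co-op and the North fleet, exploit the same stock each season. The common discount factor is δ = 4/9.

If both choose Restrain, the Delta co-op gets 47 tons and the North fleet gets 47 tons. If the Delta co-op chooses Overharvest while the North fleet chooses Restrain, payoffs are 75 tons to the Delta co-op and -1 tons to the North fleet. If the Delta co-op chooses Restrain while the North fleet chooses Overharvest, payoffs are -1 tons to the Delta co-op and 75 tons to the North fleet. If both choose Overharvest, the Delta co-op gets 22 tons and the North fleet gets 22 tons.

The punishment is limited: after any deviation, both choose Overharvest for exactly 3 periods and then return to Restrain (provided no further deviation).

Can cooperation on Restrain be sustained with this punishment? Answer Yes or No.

Comparing payoff streams over the 4 periods until play realigns: cooperate → 47(1+δ+…+δ^3); deviate → 75 + 22(δ+…+δ^3).
Cooperation is sustained iff (47−22)(δ+…+δ^3) ≥ 75−47.
δ+…+δ^3 = 4/9·(1−(4/9)^3)/(1−4/9) = 0.7298, and (75−47)/(47−22) = 1.1200.
0.7298 < 1.1200, so cooperation is not sustainable.

No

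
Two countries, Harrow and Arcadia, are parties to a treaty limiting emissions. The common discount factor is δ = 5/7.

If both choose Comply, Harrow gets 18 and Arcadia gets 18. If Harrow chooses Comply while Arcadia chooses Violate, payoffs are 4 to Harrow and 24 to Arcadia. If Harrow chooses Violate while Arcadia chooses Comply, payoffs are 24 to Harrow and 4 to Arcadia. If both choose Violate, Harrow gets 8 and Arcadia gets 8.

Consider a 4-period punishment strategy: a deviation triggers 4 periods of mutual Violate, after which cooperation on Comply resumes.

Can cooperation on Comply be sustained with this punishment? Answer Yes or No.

IC: δ+…+δ^4 ≥ (24−18)/(18−8) = 3/5.
At δ = 5/7: partial sum = 1.8492 ≥ 0.6000. Cooperation sustainable.

Yes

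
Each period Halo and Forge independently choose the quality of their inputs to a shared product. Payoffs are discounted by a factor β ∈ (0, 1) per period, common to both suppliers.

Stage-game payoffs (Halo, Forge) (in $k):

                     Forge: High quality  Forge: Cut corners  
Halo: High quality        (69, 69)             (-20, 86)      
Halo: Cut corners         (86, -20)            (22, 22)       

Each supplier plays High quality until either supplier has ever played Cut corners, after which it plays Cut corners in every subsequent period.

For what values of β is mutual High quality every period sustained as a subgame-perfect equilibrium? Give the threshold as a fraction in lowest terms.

17/64

69/(1−β) ≥ 86 + 22β/(1−β)
69 ≥ 86 − 64β
β ≥ 17/64.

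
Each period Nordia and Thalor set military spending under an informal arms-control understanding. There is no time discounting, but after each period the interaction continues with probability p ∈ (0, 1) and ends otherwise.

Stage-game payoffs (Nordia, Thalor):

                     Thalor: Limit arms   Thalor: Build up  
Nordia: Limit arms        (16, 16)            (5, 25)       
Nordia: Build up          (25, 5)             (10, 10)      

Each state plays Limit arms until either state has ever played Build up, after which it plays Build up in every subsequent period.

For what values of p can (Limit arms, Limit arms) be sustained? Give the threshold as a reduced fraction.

With no time discounting, the continuation probability p plays the role of the discount factor.
Grim-trigger IC: 16/(1−p) ≥ 25 + 10p/(1−p) ⇒ p ≥ (25−16)/(25−10) = 3/5.

3/5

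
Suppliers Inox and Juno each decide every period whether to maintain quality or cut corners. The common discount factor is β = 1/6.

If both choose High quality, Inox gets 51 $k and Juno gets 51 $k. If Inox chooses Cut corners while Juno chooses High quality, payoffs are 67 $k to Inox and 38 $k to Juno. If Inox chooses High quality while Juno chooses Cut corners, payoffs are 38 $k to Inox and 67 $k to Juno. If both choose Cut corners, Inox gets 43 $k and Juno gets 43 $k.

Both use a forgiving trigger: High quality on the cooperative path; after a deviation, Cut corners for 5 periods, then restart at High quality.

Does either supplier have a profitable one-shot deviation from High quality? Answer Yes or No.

Yes

A one-shot deviation gives 67 now, then 43 for 5 periods, then back to 51.
Gain from deviating: (67−51) today; loss: (51−43) in each of the next 5 periods.
No-deviation condition: (51−43)(β+…+β^5) ≥ 67−51, i.e. β+…+β^5 ≥ 2.
At β = 1/6: β+…+β^5 = 0.2000 < 2.0000.
So cooperation is not sustainable.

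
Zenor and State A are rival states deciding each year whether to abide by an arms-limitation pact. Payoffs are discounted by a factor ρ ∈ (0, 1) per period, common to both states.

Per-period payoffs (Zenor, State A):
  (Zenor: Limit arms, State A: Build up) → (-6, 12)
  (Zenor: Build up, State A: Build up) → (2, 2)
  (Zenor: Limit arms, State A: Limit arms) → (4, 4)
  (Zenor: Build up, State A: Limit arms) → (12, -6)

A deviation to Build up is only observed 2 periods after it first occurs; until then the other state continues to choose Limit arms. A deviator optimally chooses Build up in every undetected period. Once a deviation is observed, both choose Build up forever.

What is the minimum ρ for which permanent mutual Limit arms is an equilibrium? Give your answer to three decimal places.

0.894

A deviator earns 12 for 2 periods, then 2 forever; cooperating earns 4 forever. Multiplying the IC by (1−ρ):
4 ≥ 12(1−ρ^2) + 2ρ^2, so 10·ρ^2 ≥ 8 and ρ^2 ≥ 4/5.
ρ ≥ (4/5)^(1/2) ≈ 0.894.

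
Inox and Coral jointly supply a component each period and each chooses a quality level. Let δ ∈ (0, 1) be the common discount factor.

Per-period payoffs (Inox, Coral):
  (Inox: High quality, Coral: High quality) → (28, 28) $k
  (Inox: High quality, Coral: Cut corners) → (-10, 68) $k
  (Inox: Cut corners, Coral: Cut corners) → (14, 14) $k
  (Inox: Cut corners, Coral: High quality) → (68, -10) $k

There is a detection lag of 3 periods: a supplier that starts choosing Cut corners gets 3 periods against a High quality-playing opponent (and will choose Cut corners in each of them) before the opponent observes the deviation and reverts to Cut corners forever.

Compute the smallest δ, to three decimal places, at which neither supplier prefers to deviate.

Deviating for the 3 undetected periods gains 68−28 = 40 per period over cooperation, then loses 28−14 = 14 per period forever once punishment starts.
Gain: 40(1 + δ + … + δ^2); loss: 14·δ^3/(1−δ).
No profitable deviation ⇔ 40(1−δ^3) ≤ 14·δ^3, i.e. δ^3 ≥ 40/(40+14) = 20/27.
Hence δ ≥ (20/27)^(1/3) ≈ 0.905.

0.905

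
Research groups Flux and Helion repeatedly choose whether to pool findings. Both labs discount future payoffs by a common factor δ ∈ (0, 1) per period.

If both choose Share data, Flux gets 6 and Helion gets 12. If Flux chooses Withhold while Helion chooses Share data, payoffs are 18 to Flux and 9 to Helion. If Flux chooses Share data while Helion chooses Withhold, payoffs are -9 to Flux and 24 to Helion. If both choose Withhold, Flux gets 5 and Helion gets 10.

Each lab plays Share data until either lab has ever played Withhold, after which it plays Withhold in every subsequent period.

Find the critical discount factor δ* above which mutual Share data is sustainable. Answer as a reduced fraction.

12/13

For Flux: deviation gain 18−6 = 12, per-period punishment loss 6−5 = 1. IC gives δ ≥ 12/13.
For Helion: gain 12, loss 2 per period, so δ ≥ 12/14 = 6/7.
The tighter constraint is Flux's, so cooperation needs δ ≥ 12/13.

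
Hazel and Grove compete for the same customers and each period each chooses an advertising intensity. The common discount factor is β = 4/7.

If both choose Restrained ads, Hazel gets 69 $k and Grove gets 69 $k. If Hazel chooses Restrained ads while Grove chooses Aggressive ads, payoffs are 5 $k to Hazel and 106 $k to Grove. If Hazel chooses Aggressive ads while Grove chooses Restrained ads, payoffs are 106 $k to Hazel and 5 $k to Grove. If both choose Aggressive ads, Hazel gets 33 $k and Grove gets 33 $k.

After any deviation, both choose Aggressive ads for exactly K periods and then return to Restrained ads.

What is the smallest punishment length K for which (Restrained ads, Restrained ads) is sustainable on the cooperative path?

3

Need Σ_{k=1}^{K} β^k ≥ (106−69)/(69−33) = 1.0278 at β = 4/7.
At K = 2 the sum is 0.8980 < 1.0278; at K = 3 it is 1.0845 ≥ 1.0278.
So the minimum punishment length is K = 3.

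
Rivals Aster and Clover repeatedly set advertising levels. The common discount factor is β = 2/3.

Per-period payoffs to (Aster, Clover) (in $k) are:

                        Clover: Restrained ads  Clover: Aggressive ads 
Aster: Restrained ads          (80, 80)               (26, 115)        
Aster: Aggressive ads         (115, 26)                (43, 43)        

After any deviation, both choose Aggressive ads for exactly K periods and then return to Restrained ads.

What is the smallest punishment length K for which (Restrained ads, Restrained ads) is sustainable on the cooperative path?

IC: β(1−β^K)/(1−β) ≥ (115−80)/(80−43) = 35/37.
With β = 2/3: need 1 − β^K ≥ 35/37·(1−2/3)/(2/3), i.e. β^K ≤ 0.5270.
Since (2/3)^1 = 0.6667 and (2/3)^2 = 0.4444, the smallest such K is 2.

2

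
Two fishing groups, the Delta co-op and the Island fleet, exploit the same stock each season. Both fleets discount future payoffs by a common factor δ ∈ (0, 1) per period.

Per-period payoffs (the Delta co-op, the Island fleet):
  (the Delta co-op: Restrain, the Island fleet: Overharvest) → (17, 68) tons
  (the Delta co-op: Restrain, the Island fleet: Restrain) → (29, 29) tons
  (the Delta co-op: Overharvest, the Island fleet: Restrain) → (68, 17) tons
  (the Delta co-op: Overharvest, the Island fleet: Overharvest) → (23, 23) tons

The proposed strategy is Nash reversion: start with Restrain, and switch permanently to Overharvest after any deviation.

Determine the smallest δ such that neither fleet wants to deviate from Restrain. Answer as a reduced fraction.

29/(1−δ) ≥ 68 + 23δ/(1−δ)
29 ≥ 68 − 45δ
δ ≥ 39/45 = 13/15.

13/15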